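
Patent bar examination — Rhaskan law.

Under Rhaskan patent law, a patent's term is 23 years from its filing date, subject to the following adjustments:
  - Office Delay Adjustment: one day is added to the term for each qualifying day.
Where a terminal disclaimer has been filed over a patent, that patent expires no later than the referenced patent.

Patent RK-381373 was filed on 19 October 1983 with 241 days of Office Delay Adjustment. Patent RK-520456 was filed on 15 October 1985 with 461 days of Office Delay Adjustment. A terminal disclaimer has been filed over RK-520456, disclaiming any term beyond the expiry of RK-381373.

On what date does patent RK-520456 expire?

June 17, 2007

Natural term of RK-520456:
  Base: filing + 23 years → 15 October 2008.
  Office Delay Adjustment: +461 days → 19 January 2010.
Expiry of referenced patent RK-381373:
  Base: filing + 23 years → 19 October 2006.
  Office Delay Adjustment: +241 days → 17 June 2007.
Terminal disclaimer: RK-520456 expires on the earlier of 19 January 2010 and 17 June 2007.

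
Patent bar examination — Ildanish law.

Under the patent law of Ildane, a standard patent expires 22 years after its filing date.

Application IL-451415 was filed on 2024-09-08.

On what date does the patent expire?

2046-09-08

Filing date + 22 years → 8 September 2046.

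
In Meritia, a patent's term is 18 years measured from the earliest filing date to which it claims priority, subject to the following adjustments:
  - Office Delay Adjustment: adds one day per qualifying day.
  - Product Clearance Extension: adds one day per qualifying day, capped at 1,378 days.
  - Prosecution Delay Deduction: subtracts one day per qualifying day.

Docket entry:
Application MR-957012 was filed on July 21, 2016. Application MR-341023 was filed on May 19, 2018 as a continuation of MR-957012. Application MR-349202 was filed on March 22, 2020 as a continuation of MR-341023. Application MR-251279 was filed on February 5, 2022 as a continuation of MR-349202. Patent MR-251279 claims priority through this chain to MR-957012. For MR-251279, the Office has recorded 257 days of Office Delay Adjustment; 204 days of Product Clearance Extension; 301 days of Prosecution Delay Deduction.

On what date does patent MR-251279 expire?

Earliest priority filing: 21 July 2016.
Base term: 21 July 2016 + 18 years → 21 July 2034.
Office Delay Adjustment: +257 days → 4 April 2035.
Product Clearance Extension: 204 days (within the 1378-day cap) → +204 days → 25 October 2035.
Prosecution Delay Deduction: −301 days → 28 December 2034.

2034-12-28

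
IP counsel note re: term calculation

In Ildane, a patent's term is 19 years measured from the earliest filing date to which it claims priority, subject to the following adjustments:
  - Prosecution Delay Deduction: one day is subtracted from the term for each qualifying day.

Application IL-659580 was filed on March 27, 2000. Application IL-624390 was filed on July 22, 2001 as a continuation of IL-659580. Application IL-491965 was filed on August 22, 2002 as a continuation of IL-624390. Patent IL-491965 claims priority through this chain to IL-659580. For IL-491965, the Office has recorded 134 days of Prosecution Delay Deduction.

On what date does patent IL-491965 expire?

Earliest priority filing: 27 March 2000.
Base term: 27 March 2000 + 19 years → 27 March 2019.
Prosecution Delay Deduction: −134 days → 13 November 2018.

2018-11-13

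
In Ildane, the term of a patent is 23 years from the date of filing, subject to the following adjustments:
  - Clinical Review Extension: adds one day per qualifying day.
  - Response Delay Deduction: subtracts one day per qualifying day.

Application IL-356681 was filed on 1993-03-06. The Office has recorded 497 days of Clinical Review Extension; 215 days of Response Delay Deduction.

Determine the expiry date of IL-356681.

Base term: filing date + 23 years → 6 March 2016.
Clinical Review Extension: +497 days → 16 July 2017.
Response Delay Deduction: −215 days → 13 December 2016.

December 13, 2016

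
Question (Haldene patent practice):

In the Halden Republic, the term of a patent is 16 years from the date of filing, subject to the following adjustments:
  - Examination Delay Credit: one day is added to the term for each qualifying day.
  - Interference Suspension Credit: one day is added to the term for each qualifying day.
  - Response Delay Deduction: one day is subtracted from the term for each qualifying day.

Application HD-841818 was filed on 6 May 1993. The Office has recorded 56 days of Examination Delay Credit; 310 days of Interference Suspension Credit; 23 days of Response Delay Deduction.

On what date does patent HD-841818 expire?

Base term: filing date + 16 years → 6 May 2009.
Examination Delay Credit: +56 days → 1 July 2009.
Interference Suspension Credit: +310 days → 7 May 2010.
Response Delay Deduction: −23 days → 14 April 2010.

2010-04-14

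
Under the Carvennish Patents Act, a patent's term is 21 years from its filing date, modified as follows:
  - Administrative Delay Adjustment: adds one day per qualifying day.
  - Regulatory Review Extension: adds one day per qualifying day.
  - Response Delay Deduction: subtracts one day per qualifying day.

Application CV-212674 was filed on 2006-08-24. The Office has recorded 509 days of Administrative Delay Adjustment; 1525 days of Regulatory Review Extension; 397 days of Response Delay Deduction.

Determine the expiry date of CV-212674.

February 16, 2032

Base term: filing date + 21 years → 24 August 2027.
Administrative Delay Adjustment: +509 days → 14 January 2029.
Regulatory Review Extension: +1525 days → 19 March 2033.
Response Delay Deduction: −397 days → 16 February 2032.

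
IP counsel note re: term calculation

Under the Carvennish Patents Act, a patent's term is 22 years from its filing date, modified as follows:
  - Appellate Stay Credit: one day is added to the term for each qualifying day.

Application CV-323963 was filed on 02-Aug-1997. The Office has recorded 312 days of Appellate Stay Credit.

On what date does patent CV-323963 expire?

June 9, 2020

Base term: filing date + 22 years → 2 August 2019.
Appellate Stay Credit: +312 days → 9 June 2020.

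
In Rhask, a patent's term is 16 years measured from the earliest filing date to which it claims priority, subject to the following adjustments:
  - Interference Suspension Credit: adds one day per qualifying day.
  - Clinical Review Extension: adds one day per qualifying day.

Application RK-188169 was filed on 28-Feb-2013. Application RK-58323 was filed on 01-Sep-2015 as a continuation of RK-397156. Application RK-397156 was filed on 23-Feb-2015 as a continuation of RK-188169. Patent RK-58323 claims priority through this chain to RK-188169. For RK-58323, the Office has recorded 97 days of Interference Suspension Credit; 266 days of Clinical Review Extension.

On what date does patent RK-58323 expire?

Earliest priority filing: 28 February 2013.
Base term: 28 February 2013 + 16 years → 28 February 2029.
Interference Suspension Credit: +97 days → 5 June 2029.
Clinical Review Extension: +266 days → 26 February 2030.

2030-02-26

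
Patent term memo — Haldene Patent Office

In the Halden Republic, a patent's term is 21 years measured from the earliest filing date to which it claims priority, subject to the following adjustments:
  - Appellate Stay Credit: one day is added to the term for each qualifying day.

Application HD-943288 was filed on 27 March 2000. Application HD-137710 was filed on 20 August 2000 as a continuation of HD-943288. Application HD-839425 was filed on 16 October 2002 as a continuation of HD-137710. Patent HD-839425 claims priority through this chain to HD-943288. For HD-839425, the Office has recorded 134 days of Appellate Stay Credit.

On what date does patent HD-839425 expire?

August 8, 2021

Earliest priority filing: 27 March 2000.
Base term: 27 March 2000 + 21 years → 27 March 2021.
Appellate Stay Credit: +134 days → 8 August 2021.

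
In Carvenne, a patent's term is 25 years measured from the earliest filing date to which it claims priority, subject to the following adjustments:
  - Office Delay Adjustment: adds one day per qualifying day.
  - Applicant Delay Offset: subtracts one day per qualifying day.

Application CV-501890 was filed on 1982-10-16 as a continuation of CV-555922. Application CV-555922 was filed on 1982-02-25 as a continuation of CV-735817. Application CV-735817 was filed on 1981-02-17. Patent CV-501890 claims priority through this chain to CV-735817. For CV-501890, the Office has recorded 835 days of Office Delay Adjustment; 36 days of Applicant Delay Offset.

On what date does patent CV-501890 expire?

2008-04-26

Earliest priority filing: 17 February 1981.
Base term: 17 February 1981 + 25 years → 17 February 2006.
Office Delay Adjustment: +835 days → 1 June 2008.
Applicant Delay Offset: −36 days → 26 April 2008.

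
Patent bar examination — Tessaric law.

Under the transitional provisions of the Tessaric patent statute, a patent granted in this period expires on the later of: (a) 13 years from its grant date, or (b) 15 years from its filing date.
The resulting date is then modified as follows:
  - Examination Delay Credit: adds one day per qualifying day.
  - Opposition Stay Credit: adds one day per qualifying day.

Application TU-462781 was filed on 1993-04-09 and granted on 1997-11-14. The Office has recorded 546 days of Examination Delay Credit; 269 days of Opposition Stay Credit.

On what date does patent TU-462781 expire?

2013-02-06

(a) grant + 13 years → 14 November 2010.
(b) filing + 15 years → 9 April 2008.
Later of the two: 14 November 2010.
Examination Delay Credit: +546 days → 13 May 2012.
Opposition Stay Credit: +269 days → 6 February 2013.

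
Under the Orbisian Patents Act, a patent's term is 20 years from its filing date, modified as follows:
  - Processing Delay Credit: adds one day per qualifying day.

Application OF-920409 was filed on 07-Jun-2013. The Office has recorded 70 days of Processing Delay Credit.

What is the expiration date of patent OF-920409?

August 16, 2033

Base term: filing date + 20 years → 7 June 2033.
Processing Delay Credit: +70 days → 16 August 2033.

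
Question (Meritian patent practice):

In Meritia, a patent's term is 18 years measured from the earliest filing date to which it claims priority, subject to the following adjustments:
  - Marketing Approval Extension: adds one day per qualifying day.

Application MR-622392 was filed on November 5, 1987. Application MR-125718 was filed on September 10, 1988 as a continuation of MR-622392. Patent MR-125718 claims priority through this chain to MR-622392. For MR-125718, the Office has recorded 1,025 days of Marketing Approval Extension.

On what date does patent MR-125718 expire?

2008-08-26

Earliest priority filing: 5 November 1987.
Base term: 5 November 1987 + 18 years → 5 November 2005.
Marketing Approval Extension: +1025 days → 26 August 2008.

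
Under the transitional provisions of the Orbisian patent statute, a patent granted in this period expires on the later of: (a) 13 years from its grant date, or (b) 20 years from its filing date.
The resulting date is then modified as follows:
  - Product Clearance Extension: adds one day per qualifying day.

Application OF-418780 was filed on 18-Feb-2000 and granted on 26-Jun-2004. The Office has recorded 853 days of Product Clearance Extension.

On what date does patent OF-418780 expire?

(a) grant + 13 years → 26 June 2017.
(b) filing + 20 years → 18 February 2020.
Later of the two: 18 February 2020.
Product Clearance Extension: +853 days → 20 June 2022.

2022-06-20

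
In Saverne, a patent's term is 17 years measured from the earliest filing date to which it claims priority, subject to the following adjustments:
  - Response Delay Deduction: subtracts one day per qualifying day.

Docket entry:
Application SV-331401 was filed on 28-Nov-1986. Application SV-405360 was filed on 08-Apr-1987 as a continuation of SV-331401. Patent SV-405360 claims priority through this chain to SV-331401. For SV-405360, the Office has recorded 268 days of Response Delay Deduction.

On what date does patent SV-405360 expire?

Earliest priority filing: 28 November 1986.
Base term: 28 November 1986 + 17 years → 28 November 2003.
Response Delay Deduction: −268 days → 5 March 2003.

March 5, 2003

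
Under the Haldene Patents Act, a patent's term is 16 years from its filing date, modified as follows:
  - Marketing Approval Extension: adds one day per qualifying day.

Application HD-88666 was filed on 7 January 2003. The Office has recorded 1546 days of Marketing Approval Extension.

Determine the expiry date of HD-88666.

April 2, 2023

Base term: filing date + 16 years → 7 January 2019.
Marketing Approval Extension: +1546 days → 2 April 2023.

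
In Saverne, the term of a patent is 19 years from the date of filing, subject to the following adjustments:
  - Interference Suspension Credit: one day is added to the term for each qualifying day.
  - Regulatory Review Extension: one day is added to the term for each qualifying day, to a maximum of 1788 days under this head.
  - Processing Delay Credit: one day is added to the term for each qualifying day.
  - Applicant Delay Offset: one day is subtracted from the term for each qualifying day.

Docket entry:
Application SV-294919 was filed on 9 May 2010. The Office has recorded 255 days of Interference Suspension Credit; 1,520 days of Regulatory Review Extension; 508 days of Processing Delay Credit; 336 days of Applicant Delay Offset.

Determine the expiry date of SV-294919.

2034-09-07

Base term: filing date + 19 years → 9 May 2029.
Interference Suspension Credit: +255 days → 19 January 2030.
Regulatory Review Extension: 1520 days (within the 1788-day cap) → +1520 days → 19 March 2034.
Processing Delay Credit: +508 days → 9 August 2035.
Applicant Delay Offset: −336 days → 7 September 2034.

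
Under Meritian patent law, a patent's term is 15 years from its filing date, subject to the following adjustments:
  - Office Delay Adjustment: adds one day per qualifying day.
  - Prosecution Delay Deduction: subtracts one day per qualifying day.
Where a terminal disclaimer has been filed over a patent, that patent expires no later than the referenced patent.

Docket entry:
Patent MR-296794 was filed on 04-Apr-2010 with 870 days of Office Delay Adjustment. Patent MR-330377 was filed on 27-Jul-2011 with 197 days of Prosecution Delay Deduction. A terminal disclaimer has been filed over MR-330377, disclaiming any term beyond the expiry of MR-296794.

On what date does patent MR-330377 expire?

January 11, 2026

Natural term of MR-330377:
  Base: filing + 15 years → 27 July 2026.
  Prosecution Delay Deduction: −197 days → 11 January 2026.
Expiry of referenced patent MR-296794:
  Base: filing + 15 years → 4 April 2025.
  Office Delay Adjustment: +870 days → 22 August 2027.
Terminal disclaimer: MR-330377 expires on the earlier of 11 January 2026 and 22 August 2027.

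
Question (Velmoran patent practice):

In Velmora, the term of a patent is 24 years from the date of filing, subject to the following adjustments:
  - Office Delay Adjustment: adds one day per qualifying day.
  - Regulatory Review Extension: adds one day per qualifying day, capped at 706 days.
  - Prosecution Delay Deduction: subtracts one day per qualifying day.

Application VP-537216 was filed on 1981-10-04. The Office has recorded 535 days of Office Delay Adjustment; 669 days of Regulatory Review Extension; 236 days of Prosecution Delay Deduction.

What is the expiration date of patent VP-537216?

Base term: filing date + 24 years → 4 October 2005.
Office Delay Adjustment: +535 days → 23 March 2007.
Regulatory Review Extension: 669 days (within the 706-day cap) → +669 days → 20 January 2009.
Prosecution Delay Deduction: −236 days → 29 May 2008.

May 29, 2008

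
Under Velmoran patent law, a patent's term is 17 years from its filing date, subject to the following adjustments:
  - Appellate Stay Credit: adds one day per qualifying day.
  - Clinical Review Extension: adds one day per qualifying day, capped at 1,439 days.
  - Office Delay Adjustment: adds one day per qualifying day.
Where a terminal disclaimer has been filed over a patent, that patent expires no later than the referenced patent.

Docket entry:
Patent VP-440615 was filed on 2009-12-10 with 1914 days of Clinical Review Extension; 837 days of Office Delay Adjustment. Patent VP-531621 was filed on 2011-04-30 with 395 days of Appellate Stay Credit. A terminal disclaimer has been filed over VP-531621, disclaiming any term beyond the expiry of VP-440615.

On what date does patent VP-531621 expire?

Natural term of VP-531621:
  Base: filing + 17 years → 30 April 2028.
  Appellate Stay Credit: +395 days → 30 May 2029.
Expiry of referenced patent VP-440615:
  Base: filing + 17 years → 10 December 2026.
  Clinical Review Extension: 1914 days claimed exceeds the 1439-day cap, so +1439 days → 18 November 2030.
  Office Delay Adjustment: +837 days → 4 March 2033.
Terminal disclaimer: VP-531621 expires on the earlier of 30 May 2029 and 4 March 2033.

May 30, 2029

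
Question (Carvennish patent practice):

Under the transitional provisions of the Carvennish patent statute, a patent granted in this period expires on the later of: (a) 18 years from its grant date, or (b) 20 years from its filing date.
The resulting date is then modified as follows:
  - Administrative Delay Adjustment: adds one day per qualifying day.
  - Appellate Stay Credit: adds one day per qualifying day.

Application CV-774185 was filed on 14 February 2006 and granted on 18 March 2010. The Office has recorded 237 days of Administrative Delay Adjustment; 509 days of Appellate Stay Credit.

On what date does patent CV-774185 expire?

(a) grant + 18 years → 18 March 2028.
(b) filing + 20 years → 14 February 2026.
Later of the two: 18 March 2028.
Administrative Delay Adjustment: +237 days → 10 November 2028.
Appellate Stay Credit: +509 days → 3 April 2030.

2030-04-03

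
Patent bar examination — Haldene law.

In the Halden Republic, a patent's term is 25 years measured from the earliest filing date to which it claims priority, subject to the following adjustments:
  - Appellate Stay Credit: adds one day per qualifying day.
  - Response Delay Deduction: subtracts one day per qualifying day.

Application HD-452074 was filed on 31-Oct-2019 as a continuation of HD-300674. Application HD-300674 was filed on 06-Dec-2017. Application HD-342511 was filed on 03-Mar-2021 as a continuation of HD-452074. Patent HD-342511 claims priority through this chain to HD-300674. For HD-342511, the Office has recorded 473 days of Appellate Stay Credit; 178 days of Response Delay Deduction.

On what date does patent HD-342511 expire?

2043-09-27

Earliest priority filing: 6 December 2017.
Base term: 6 December 2017 + 25 years → 6 December 2042.
Appellate Stay Credit: +473 days → 23 March 2044.
Response Delay Deduction: −178 days → 27 September 2043.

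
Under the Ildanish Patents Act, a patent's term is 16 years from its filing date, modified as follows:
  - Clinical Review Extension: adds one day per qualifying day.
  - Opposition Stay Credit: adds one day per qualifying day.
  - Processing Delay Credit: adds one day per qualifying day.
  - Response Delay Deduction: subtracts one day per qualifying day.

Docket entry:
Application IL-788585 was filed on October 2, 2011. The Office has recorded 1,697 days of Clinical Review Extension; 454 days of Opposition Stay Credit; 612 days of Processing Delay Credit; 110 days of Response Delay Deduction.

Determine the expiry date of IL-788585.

2035-01-06

Base term: filing date + 16 years → 2 October 2027.
Clinical Review Extension: +1697 days → 25 May 2032.
Opposition Stay Credit: +454 days → 22 August 2033.
Processing Delay Credit: +612 days → 26 April 2035.
Response Delay Deduction: −110 days → 6 January 2035.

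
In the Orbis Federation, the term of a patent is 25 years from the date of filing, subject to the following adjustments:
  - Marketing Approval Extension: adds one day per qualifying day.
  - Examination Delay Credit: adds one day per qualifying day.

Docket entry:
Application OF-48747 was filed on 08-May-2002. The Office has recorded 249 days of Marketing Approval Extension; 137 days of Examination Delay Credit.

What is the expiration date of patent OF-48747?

Base term: filing date + 25 years → 8 May 2027.
Marketing Approval Extension: +249 days → 12 January 2028.
Examination Delay Credit: +137 days → 28 May 2028.

2028-05-28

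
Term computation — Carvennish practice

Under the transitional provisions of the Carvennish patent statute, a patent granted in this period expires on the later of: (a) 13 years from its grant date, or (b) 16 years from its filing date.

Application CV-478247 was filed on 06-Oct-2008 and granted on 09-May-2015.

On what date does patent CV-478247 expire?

(a) grant + 13 years → 9 May 2028.
(b) filing + 16 years → 6 October 2024.
Later of the two: 9 May 2028.

May 9, 2028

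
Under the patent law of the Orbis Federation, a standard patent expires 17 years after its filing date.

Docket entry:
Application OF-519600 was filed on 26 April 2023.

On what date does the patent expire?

2040-04-26

Filing date + 17 years → 26 April 2040.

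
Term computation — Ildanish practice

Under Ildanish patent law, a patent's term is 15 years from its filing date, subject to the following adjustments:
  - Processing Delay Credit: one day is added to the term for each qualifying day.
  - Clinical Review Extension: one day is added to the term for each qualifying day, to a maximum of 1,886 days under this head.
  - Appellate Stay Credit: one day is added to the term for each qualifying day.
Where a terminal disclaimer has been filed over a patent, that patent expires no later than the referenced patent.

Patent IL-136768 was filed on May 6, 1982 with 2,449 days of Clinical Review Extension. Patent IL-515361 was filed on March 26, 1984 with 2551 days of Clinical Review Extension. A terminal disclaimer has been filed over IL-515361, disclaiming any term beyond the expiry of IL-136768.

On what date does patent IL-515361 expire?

2002-07-05

Natural term of IL-515361:
  Base: filing + 15 years → 26 March 1999.
  Clinical Review Extension: 2551 days claimed exceeds the 1886-day cap, so +1886 days → 24 May 2004.
Expiry of referenced patent IL-136768:
  Base: filing + 15 years → 6 May 1997.
  Clinical Review Extension: 2449 days claimed exceeds the 1886-day cap, so +1886 days → 5 July 2002.
Terminal disclaimer: IL-515361 expires on the earlier of 24 May 2004 and 5 July 2002.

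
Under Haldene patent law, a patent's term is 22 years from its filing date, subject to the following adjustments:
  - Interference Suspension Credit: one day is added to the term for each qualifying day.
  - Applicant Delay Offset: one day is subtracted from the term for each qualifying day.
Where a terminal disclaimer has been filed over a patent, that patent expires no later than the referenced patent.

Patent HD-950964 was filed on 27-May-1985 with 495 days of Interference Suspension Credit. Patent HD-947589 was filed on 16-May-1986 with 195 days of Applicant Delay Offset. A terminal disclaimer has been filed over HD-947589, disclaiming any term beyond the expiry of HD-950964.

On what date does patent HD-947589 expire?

November 3, 2007

Natural term of HD-947589:
  Base: filing + 22 years → 16 May 2008.
  Applicant Delay Offset: −195 days → 3 November 2007.
Expiry of referenced patent HD-950964:
  Base: filing + 22 years → 27 May 2007.
  Interference Suspension Credit: +495 days → 3 October 2008.
Terminal disclaimer: HD-947589 expires on the earlier of 3 November 2007 and 3 October 2008.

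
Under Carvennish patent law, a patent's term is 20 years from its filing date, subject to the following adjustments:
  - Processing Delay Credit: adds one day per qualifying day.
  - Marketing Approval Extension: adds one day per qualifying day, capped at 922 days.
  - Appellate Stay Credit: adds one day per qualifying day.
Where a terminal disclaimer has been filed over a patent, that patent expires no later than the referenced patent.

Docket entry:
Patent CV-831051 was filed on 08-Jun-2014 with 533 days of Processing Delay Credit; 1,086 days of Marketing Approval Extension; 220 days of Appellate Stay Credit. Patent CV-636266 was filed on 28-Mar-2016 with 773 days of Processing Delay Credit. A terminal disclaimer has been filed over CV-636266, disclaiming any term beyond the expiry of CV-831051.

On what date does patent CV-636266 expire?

2038-05-10

Natural term of CV-636266:
  Base: filing + 20 years → 28 March 2036.
  Processing Delay Credit: +773 days → 10 May 2038.
Expiry of referenced patent CV-831051:
  Base: filing + 20 years → 8 June 2034.
  Processing Delay Credit: +533 days → 23 November 2035.
  Marketing Approval Extension: 1086 days claimed exceeds the 922-day cap, so +922 days → 2 June 2038.
  Appellate Stay Credit: +220 days → 8 January 2039.
Terminal disclaimer: CV-636266 expires on the earlier of 10 May 2038 and 8 January 2039.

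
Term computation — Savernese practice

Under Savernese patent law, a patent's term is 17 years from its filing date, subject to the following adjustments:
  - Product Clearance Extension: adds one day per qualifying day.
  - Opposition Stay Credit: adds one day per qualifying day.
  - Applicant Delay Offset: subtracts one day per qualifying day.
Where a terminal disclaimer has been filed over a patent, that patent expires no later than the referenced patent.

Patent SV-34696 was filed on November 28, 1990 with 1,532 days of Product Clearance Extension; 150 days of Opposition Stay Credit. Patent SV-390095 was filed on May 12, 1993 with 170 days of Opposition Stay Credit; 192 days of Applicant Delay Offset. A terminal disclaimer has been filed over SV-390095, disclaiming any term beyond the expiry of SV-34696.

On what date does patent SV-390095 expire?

April 20, 2010

Natural term of SV-390095:
  Base: filing + 17 years → 12 May 2010.
  Opposition Stay Credit: +170 days → 29 October 2010.
  Applicant Delay Offset: −192 days → 20 April 2010.
Expiry of referenced patent SV-34696:
  Base: filing + 17 years → 28 November 2007.
  Product Clearance Extension: +1532 days → 7 February 2012.
  Opposition Stay Credit: +150 days → 6 July 2012.
Terminal disclaimer: SV-390095 expires on the earlier of 20 April 2010 and 6 July 2012.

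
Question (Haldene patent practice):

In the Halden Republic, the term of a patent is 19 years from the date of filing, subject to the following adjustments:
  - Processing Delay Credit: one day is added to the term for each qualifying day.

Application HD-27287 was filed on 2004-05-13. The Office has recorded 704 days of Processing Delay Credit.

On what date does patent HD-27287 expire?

April 16, 2025

Base term: filing date + 19 years → 13 May 2023.
Processing Delay Credit: +704 days → 16 April 2025.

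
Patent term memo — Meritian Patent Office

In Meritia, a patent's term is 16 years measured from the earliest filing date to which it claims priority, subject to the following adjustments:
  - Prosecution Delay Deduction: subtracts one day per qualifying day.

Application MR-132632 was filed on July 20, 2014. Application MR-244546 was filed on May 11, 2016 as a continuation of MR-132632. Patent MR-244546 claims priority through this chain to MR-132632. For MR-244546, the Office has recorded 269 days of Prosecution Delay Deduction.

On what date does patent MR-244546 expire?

October 24, 2029

Earliest priority filing: 20 July 2014.
Base term: 20 July 2014 + 16 years → 20 July 2030.
Prosecution Delay Deduction: −269 days → 24 October 2029.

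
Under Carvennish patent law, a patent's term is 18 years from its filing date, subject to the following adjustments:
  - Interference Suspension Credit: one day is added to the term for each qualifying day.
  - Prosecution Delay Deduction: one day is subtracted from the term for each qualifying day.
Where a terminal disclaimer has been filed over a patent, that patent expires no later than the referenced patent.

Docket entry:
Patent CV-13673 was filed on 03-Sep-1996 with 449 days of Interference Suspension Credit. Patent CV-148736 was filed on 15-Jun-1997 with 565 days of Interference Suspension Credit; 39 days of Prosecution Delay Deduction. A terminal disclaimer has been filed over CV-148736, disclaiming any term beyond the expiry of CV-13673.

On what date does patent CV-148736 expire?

Natural term of CV-148736:
  Base: filing + 18 years → 15 June 2015.
  Interference Suspension Credit: +565 days → 31 December 2016.
  Prosecution Delay Deduction: −39 days → 22 November 2016.
Expiry of referenced patent CV-13673:
  Base: filing + 18 years → 3 September 2014.
  Interference Suspension Credit: +449 days → 26 November 2015.
Terminal disclaimer: CV-148736 expires on the earlier of 22 November 2016 and 26 November 2015.

2015-11-26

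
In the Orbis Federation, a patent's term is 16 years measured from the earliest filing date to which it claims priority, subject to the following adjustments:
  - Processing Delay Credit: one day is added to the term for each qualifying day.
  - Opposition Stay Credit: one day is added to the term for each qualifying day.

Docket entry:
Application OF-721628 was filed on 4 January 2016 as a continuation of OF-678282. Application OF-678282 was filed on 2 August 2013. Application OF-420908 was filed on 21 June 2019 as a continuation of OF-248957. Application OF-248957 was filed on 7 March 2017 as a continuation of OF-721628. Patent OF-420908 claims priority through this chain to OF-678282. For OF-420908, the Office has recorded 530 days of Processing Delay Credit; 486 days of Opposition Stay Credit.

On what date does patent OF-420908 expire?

2032-05-14

Earliest priority filing: 2 August 2013.
Base term: 2 August 2013 + 16 years → 2 August 2029.
Processing Delay Credit: +530 days → 14 January 2031.
Opposition Stay Credit: +486 days → 14 May 2032.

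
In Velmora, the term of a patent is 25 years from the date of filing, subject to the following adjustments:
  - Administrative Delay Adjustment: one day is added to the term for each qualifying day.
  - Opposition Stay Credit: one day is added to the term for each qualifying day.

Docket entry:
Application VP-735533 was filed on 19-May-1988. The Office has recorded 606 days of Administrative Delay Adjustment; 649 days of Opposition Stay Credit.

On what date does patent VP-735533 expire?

Base term: filing date + 25 years → 19 May 2013.
Administrative Delay Adjustment: +606 days → 15 January 2015.
Opposition Stay Credit: +649 days → 25 October 2016.

2016-10-25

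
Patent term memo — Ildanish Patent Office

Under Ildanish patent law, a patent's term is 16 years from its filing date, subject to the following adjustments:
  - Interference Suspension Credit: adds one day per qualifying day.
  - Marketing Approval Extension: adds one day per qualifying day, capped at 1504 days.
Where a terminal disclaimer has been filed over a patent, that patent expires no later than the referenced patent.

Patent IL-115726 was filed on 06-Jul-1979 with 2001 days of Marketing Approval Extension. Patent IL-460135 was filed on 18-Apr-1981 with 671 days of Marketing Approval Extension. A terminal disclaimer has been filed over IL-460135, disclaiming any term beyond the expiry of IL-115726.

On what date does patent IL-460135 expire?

Natural term of IL-460135:
  Base: filing + 16 years → 18 April 1997.
  Marketing Approval Extension: 671 days (within the 1504-day cap) → +671 days → 18 February 1999.
Expiry of referenced patent IL-115726:
  Base: filing + 16 years → 6 July 1995.
  Marketing Approval Extension: 2001 days claimed exceeds the 1504-day cap, so +1504 days → 18 August 1999.
Terminal disclaimer: IL-460135 expires on the earlier of 18 February 1999 and 18 August 1999.

1999-02-18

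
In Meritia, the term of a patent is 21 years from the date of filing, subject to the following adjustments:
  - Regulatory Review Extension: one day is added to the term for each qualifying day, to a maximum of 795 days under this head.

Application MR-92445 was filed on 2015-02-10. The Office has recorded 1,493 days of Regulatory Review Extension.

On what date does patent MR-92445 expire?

Base term: filing date + 21 years → 10 February 2036.
Regulatory Review Extension: 1493 days claimed exceeds the 795-day cap, so +795 days → 15 April 2038.

2038-04-15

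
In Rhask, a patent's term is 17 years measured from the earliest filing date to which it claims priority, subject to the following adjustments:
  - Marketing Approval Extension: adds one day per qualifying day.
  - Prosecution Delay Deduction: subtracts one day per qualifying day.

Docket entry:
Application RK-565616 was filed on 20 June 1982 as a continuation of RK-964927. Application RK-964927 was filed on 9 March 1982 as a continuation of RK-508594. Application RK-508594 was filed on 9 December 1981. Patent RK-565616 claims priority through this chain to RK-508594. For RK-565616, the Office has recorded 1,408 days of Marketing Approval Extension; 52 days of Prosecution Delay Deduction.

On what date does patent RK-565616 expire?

Earliest priority filing: 9 December 1981.
Base term: 9 December 1981 + 17 years → 9 December 1998.
Marketing Approval Extension: +1408 days → 17 October 2002.
Prosecution Delay Deduction: −52 days → 26 August 2002.

August 26, 2002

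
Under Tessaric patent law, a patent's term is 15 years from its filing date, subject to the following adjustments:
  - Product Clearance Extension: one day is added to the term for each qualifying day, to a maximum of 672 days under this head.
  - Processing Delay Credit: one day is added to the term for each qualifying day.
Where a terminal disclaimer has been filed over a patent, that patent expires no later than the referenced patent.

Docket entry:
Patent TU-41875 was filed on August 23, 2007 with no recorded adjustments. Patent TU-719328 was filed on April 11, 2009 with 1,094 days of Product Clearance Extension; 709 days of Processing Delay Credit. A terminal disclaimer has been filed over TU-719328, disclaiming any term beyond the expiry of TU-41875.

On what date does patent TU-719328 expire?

August 23, 2022

Natural term of TU-719328:
  Base: filing + 15 years → 11 April 2024.
  Product Clearance Extension: 1094 days claimed exceeds the 672-day cap, so +672 days → 12 February 2026.
  Processing Delay Credit: +709 days → 22 January 2028.
Expiry of referenced patent TU-41875:
  Base: filing + 15 years → 23 August 2022.
Terminal disclaimer: TU-719328 expires on the earlier of 22 January 2028 and 23 August 2022.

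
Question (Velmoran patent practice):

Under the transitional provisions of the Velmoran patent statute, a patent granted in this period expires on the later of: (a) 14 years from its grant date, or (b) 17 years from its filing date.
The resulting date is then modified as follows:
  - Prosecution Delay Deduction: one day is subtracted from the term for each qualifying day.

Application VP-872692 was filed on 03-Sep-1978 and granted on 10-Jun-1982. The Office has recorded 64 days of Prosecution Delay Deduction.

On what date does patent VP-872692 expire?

1996-04-07

(a) grant + 14 years → 10 June 1996.
(b) filing + 17 years → 3 September 1995.
Later of the two: 10 June 1996.
Prosecution Delay Deduction: −64 days → 7 April 1996.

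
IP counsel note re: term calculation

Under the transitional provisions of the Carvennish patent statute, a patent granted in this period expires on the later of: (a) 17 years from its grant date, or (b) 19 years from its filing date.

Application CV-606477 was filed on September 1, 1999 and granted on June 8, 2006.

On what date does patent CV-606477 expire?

2023-06-08

(a) grant + 17 years → 8 June 2023.
(b) filing + 19 years → 1 September 2018.
Later of the two: 8 June 2023.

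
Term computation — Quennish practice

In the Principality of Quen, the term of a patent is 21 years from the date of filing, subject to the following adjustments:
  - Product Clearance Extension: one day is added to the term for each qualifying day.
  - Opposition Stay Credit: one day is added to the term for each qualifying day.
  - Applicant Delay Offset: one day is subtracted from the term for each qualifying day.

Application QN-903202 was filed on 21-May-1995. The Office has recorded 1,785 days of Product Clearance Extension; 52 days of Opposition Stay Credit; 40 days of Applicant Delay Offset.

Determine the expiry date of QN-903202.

Base term: filing date + 21 years → 21 May 2016.
Product Clearance Extension: +1785 days → 10 April 2021.
Opposition Stay Credit: +52 days → 1 June 2021.
Applicant Delay Offset: −40 days → 22 April 2021.

2021-04-22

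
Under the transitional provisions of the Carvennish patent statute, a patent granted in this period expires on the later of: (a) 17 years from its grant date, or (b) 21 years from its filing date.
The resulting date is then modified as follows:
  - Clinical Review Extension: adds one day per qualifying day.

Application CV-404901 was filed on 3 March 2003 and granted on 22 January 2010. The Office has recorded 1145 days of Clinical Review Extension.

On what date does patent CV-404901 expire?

(a) grant + 17 years → 22 January 2027.
(b) filing + 21 years → 3 March 2024.
Later of the two: 22 January 2027.
Clinical Review Extension: +1145 days → 12 March 2030.

2030-03-12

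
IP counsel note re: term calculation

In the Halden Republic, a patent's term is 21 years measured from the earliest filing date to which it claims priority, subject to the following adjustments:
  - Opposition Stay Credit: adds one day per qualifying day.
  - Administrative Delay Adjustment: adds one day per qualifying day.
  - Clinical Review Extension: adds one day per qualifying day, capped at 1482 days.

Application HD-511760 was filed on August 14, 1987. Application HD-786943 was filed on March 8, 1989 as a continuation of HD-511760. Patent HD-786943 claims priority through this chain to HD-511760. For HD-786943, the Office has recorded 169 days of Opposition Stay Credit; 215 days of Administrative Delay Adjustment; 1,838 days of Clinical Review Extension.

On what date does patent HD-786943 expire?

Earliest priority filing: 14 August 1987.
Base term: 14 August 1987 + 21 years → 14 August 2008.
Opposition Stay Credit: +169 days → 30 January 2009.
Administrative Delay Adjustment: +215 days → 2 September 2009.
Clinical Review Extension: 1838 days claimed exceeds the 1482-day cap, so +1482 days → 23 September 2013.

September 23, 2013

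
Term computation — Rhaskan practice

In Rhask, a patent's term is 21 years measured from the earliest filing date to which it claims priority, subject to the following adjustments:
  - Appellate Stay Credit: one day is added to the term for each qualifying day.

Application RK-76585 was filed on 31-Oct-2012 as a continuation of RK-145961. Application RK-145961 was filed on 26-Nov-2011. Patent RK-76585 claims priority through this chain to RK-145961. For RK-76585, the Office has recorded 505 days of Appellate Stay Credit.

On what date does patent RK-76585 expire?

Earliest priority filing: 26 November 2011.
Base term: 26 November 2011 + 21 years → 26 November 2032.
Appellate Stay Credit: +505 days → 15 April 2034.

April 15, 2034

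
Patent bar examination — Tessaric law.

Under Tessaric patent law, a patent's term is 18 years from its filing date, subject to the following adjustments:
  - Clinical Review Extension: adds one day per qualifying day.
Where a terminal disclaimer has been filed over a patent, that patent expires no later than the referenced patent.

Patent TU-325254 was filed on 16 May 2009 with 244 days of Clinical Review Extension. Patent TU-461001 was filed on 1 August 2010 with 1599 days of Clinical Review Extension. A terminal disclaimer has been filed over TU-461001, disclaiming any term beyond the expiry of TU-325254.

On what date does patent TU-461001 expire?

Natural term of TU-461001:
  Base: filing + 18 years → 1 August 2028.
  Clinical Review Extension: +1599 days → 17 December 2032.
Expiry of referenced patent TU-325254:
  Base: filing + 18 years → 16 May 2027.
  Clinical Review Extension: +244 days → 15 January 2028.
Terminal disclaimer: TU-461001 expires on the earlier of 17 December 2032 and 15 January 2028.

January 15, 2028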